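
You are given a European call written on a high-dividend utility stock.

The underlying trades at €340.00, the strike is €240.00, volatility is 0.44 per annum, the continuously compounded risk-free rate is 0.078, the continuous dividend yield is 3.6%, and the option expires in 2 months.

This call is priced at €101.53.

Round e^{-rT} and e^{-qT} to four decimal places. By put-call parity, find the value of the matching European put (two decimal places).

€0.47

exp(−qT) = exp(−0.036·0.1667) = 0.9940;  exp(−rT) = exp(−0.078·0.1667) = 0.9871
Put-call parity: C − P = S·e^(−qT) − K·e^(−rT) = 340·0.9940 − 240·0.9871 = 337.9600 − 236.9040 = 101.0560
P = C − (C − P) = 101.53 − (101.0560) = 0.4740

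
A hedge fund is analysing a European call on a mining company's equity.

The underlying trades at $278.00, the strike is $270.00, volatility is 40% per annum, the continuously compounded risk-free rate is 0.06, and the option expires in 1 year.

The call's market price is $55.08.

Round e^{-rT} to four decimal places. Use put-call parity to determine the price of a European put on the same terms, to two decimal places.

exp(−rT) = exp(−0.06·1) = 0.9418
Put-call parity: C − P = S − K·e^(−rT) = 278 − 270·0.9418 = 278 − 254.2860 = 23.7140
P = C − (C − P) = 55.08 − (23.7140) = 31.3660

$31.37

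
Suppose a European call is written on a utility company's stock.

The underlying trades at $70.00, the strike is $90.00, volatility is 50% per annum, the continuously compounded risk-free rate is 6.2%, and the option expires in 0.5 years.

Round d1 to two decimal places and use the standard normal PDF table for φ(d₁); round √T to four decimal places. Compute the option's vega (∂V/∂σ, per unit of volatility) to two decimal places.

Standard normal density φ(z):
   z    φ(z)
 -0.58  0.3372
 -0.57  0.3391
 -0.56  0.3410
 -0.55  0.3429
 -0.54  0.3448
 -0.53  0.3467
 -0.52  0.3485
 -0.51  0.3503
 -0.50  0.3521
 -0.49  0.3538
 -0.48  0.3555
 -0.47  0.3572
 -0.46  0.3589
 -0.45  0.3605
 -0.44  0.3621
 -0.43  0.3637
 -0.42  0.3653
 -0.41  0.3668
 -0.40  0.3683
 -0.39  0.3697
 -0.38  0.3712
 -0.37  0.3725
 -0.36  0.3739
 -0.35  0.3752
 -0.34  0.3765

17.84

T = 0.5;  σ√T = 0.3536
d₁ = [ln(70/90) + (0.062 + 0.5²/2)·0.5] / 0.3536 = [-0.2513 + 0.0935] / 0.3536 = -0.4464 ≈ -0.45
√T = √0.5 = 0.7071
φ(d₁) = φ(-0.45) = 0.3605
vega = S·φ(d₁)·√T = 70·0.3605·0.7071 = 17.8437
(Vega is the same for a European call and put with the same parameters.)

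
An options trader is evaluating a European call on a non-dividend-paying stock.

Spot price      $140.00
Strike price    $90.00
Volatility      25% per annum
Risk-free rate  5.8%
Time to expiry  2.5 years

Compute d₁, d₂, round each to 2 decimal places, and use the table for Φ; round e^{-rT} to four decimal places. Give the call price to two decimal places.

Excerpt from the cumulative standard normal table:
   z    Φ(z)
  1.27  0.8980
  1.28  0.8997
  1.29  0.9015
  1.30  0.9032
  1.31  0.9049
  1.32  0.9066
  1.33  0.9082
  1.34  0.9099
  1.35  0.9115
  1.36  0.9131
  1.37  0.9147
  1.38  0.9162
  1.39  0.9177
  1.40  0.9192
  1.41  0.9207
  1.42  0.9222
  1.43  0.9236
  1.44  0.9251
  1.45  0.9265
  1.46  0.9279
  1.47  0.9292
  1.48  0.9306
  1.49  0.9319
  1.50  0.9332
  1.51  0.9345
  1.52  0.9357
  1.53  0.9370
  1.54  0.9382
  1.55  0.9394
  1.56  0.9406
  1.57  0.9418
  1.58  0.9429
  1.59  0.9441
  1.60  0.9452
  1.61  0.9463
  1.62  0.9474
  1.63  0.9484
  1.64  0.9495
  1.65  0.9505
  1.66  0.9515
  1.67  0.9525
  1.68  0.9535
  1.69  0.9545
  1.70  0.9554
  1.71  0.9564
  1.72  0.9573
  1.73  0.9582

σ√T = 0.25·√2.5 = 0.3953
d₁ = [ln(140/90) + (0.058 + 0.25²/2)·2.5] / 0.3953 = [0.4418 + 0.2231] / 0.3953 = 1.6822 ⇒ 1.68
d₂ = d₁ − σ√T = 1.6822 − 0.3953 = 1.2869 ⇒ 1.29
e^(−rT) = e^(−0.058·2.5) = 0.8650
N(d₁) = N(1.68) = 0.9535;  N(d₂) = N(1.29) = 0.9015
C = 140·0.9535 − 90·0.8650·0.9015 = 133.4900 − 70.1818 = 63.3082

$63.31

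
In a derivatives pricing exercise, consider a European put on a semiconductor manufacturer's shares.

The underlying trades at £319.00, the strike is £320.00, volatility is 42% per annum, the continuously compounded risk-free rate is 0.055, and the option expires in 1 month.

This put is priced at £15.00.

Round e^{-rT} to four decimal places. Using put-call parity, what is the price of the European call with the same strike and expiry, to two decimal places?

£15.47

e^(−rT) = e^(−0.055·0.08333) = 0.9954
Put-call parity: C − P = S − K·e^(−rT) = 319 − 320·0.9954 = 319 − 318.5280 = 0.4720
C = P + (C − P) = 15.00 + (0.4720) = 15.4720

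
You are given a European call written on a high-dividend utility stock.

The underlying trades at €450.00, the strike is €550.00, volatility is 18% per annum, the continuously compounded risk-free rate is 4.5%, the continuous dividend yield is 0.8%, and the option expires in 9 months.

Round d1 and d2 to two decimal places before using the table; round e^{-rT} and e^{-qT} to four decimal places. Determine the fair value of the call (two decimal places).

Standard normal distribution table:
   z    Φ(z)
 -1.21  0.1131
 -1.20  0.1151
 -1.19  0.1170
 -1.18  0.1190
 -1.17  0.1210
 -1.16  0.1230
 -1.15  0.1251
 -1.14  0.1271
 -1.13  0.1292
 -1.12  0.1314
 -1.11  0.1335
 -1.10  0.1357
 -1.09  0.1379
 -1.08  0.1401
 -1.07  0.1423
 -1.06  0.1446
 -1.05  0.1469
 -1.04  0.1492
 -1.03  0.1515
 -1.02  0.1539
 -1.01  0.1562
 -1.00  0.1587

€5.55

T = 0.75;  σ√T = 0.1559
ln(S/K) + (r − q + σ²/2)T = ln(450/550) + (0.045 − 0.008 + 0.18²/2)·0.75 = -0.2007 + 0.0399 = -0.1608
d₁ = -0.1608 / 0.1559 = -1.0313 ⇒ -1.03
d₂ = d₁ − σ√T = -1.0313 − 0.1559 = -1.1872 ⇒ -1.19
e^(−qT) = e^(−0.008·0.75) = 0.9940;  e^(−rT) = e^(−0.045·0.75) = 0.9668
N(d₁) = N(-1.03) = 0.1515;  N(d₂) = N(-1.19) = 0.1170
C = 450·0.9940·0.1515 − 550·0.9668·0.1170 = 67.7660 − 62.2136 = 5.5524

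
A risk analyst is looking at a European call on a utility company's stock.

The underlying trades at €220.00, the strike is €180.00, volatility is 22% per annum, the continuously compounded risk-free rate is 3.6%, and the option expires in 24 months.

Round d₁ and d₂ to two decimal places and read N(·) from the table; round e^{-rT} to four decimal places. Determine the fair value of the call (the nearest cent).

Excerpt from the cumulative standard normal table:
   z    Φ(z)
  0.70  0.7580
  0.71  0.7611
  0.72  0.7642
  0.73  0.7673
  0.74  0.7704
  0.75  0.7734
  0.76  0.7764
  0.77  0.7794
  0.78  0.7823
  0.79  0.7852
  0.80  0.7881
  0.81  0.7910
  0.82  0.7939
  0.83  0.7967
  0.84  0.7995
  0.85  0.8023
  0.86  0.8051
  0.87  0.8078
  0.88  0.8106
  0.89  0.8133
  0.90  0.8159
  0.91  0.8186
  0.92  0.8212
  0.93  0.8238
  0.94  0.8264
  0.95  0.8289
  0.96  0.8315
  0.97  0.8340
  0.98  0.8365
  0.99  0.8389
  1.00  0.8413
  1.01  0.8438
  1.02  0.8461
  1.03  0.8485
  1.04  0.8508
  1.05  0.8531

σ√T = 0.22·√2 = 0.3111
d₁ = [ln(220/180) + (0.036 + ½·0.22²)·2] / (σ√T) = (0.2007 + 0.1204) / 0.3111 = 1.0320 which rounds to 1.03
d₂ = 1.0320 − 0.3111 = 0.7208 which rounds to 0.72
exp(−rT) = exp(−0.036·2) = 0.9305
C = 220·N(1.03) − 180·0.9305·N(0.72) = 220·0.8485 − 180·0.9305·0.7642 = 186.6700 − 127.9959 = 58.6741

€58.67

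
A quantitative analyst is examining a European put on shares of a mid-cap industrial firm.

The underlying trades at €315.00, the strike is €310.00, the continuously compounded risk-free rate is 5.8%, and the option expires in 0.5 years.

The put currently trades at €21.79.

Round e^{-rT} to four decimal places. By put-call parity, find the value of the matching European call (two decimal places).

exp(−rT) = exp(−0.058·0.5) = 0.9714
Put-call parity: C − P = S − K·e^(−rT) = 315 − 310·0.9714 = 315 − 301.1340 = 13.8660
C = P + (C − P) = 21.79 + (13.8660) = 35.6560

€35.66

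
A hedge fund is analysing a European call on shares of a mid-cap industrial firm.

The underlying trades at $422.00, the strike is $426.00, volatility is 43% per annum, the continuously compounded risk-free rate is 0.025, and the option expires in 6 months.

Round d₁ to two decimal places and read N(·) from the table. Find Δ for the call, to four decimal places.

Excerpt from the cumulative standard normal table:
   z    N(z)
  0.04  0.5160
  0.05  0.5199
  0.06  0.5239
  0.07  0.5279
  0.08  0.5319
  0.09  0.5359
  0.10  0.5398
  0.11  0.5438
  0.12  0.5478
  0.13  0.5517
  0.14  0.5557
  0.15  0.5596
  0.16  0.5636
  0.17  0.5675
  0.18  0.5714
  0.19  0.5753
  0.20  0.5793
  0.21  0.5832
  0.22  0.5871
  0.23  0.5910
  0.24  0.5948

0.5636

T = 0.5;  σ√T = 0.3041
d₁ = [ln(422/426) + (0.025 + 0.43²/2)·0.5] / 0.3041 = [-0.0094 + 0.0587] / 0.3041 = 0.1621 ⇒ 0.16
N(d₁) = N(0.16) = 0.5636
Δ_call = N(d₁) = 0.5636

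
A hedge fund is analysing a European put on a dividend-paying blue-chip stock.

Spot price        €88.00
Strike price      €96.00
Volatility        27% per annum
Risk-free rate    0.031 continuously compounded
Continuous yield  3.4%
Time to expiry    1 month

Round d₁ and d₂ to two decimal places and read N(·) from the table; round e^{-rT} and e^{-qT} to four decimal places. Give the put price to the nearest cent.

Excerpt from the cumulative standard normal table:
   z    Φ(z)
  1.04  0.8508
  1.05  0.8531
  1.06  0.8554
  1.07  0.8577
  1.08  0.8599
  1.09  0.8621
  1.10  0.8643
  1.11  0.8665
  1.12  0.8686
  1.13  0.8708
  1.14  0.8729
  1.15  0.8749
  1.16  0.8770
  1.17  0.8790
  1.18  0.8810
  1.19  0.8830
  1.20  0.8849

T = 0.08333;  σ√T = 0.0779
ln(S/K) + (r − q + σ²/2)T = ln(88/96) + (0.031 − 0.034 + 0.27²/2)·0.08333 = -0.0870 + 0.0028 = -0.0842
d₁ = -0.0842 / 0.0779 = -1.0806 ≈ -1.08
d₂ = d₁ − σ√T = -1.0806 − 0.0779 = -1.1585 ≈ -1.16
e^(−qT) = e^(−0.034·0.08333) = 0.9972;  e^(−rT) = e^(−0.031·0.08333) = 0.9974
P = 96·0.9974·N(1.16) − 88·0.9972·N(1.08) = 96·0.9974·0.8770 − 88·0.9972·0.8599 = 83.9731 − 75.4593 = 8.5138

€8.51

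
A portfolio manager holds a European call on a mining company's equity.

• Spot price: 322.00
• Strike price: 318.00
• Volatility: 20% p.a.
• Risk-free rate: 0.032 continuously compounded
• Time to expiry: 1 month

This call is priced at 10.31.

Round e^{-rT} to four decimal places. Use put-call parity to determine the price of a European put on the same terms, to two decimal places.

e^(−rT) = e^(−0.032·0.08333) = 0.9973
Put-call parity: C − P = S − K·e^(−rT) = 322 − 318·0.9973 = 322 − 317.1414 = 4.8586
P = C − (C − P) = 10.31 − (4.8586) = 5.4514

5.45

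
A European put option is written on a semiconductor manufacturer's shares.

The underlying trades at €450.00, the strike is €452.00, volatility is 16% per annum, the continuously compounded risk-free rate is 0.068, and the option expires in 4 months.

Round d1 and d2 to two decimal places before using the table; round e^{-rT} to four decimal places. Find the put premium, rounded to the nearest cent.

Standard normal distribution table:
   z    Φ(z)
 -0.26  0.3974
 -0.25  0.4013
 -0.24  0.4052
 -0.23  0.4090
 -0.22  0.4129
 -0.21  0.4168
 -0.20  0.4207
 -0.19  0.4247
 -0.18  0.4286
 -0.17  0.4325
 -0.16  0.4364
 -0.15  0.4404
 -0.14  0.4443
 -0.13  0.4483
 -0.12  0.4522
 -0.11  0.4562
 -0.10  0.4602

€12.26

T = 0.3333;  σ√T = 0.0924
d₁ = [ln(450/452) + (0.068 + 0.16²/2)·0.3333] / 0.0924 = [-0.0044 + 0.0269] / 0.0924 = 0.2436 ≈ 0.24
d₂ = d₁ − σ√T = 0.2436 − 0.0924 = 0.1512 ≈ 0.15
exp(−rT) = exp(−0.068·0.3333) = 0.9776
N(−d₂) = N(-0.15) = 0.4404;  N(−d₁) = N(-0.24) = 0.4052
P = 452·0.9776·0.4404 − 450·0.4052 = 194.6018 − 182.3400 = 12.2618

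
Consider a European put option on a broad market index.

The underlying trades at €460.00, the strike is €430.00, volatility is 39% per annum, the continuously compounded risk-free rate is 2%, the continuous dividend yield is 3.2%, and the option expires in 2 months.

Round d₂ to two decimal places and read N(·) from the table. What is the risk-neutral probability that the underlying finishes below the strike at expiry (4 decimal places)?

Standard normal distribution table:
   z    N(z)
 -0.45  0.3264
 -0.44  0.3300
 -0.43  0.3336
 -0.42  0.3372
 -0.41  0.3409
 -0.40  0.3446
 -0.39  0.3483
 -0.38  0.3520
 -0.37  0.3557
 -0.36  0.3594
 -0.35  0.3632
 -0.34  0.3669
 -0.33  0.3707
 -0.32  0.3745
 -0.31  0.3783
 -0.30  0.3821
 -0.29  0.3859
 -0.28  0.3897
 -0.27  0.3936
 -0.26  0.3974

σ√T = 0.39 × 0.4082 = 0.1592
d₁ = [ln(460/430) + (0.02 − 0.032 + 0.39²/2)·0.1667] / 0.1592 = [0.0674 + 0.0107] / 0.1592 = 0.4906 which rounds to 0.49
d₂ = d₁ − σ√T = 0.4906 − 0.1592 = 0.3314 which rounds to 0.33
Risk-neutral Pr[S_T < K] = N(−d₂) = N(-0.33) = 0.3707

0.3707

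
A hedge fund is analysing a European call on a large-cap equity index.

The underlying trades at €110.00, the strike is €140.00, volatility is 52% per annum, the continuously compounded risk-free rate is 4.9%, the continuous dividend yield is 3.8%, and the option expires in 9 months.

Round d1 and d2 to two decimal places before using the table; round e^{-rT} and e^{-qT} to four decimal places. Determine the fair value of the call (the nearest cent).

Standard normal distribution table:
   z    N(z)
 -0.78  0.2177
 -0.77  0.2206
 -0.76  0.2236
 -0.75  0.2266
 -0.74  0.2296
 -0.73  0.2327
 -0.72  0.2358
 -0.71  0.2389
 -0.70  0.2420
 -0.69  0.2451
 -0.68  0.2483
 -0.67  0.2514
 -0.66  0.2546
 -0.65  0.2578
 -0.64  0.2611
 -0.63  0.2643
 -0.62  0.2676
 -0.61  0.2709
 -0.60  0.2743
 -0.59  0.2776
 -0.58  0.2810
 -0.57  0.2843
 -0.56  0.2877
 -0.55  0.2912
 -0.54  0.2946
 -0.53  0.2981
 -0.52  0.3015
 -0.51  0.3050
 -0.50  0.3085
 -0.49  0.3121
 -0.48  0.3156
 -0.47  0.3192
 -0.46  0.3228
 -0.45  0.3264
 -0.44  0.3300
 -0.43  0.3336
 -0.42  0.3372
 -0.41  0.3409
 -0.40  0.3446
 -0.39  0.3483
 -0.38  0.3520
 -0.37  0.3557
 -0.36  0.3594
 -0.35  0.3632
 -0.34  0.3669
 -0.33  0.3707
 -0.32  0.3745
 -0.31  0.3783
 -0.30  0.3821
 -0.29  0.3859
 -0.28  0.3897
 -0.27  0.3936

€10.27

T = 0.75;  σ√T = 0.4503
d₁ = [ln(110/140) + (0.049 − 0.038 + 0.52²/2)·0.75] / 0.4503 = [-0.2412 + 0.1097] / 0.4503 = -0.2920 ⇒ -0.29
d₂ = d₁ − σ√T = -0.2920 − 0.4503 = -0.7424 ⇒ -0.74
exp(−qT) = exp(−0.038·0.75) = 0.9719;  exp(−rT) = exp(−0.049·0.75) = 0.9639
N(d₁) = N(-0.29) = 0.3859;  N(d₂) = N(-0.74) = 0.2296
C = 110·0.9719·0.3859 − 140·0.9639·0.2296 = 41.2562 − 30.9836 = 10.2726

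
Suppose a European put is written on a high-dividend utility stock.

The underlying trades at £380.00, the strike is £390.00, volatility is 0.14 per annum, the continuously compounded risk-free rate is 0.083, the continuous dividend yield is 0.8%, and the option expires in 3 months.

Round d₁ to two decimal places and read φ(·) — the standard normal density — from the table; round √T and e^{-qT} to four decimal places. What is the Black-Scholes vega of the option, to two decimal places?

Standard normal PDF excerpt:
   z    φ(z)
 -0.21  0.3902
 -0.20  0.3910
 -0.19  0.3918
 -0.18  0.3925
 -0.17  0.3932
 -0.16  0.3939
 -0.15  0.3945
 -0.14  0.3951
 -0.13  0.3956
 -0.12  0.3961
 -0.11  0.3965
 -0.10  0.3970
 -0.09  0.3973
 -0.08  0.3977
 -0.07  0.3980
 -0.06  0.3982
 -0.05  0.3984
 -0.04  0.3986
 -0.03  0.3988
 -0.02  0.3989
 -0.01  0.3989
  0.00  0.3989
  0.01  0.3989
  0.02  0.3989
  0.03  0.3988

σ√T = 0.14 × 0.5000 = 0.0700
d₁ = [ln(380/390) + (0.083 − 0.008 + 0.14²/2)·0.25] / 0.0700 = [-0.0260 + 0.0212] / 0.0700 = -0.0682 which rounds to -0.07
√T = √0.25 = 0.5000
φ(d₁) = φ(-0.07) = 0.3980
exp(−qT) = exp(−0.008·0.25) = 0.9980
vega = S·exp(−qT)·φ(d₁)·√T = 380·0.9980·0.3980·0.5000 = 75.4688
(Vega is the same for a European call and put with the same parameters.)

75.47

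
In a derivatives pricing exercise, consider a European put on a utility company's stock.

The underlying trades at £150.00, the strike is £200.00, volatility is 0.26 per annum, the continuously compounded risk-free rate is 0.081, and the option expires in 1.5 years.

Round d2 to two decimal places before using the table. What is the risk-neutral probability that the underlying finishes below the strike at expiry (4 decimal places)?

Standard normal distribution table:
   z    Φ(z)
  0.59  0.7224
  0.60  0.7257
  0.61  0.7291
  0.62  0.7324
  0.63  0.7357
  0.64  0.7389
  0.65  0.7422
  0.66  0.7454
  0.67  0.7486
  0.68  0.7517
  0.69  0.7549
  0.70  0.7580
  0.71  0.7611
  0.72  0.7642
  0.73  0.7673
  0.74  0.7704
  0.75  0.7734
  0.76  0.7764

σ√T = 0.26 × 1.2247 = 0.3184
d₁ = [ln(150/200) + (0.081 + 0.26²/2)·1.5] / 0.3184 = [-0.2877 + 0.1722] / 0.3184 = -0.3627 → -0.36
d₂ = d₁ − σ√T = -0.3627 − 0.3184 = -0.6811 → -0.68
Risk-neutral Pr[S_T < K] = N(−d₂) = N(0.68) = 0.7517

0.7517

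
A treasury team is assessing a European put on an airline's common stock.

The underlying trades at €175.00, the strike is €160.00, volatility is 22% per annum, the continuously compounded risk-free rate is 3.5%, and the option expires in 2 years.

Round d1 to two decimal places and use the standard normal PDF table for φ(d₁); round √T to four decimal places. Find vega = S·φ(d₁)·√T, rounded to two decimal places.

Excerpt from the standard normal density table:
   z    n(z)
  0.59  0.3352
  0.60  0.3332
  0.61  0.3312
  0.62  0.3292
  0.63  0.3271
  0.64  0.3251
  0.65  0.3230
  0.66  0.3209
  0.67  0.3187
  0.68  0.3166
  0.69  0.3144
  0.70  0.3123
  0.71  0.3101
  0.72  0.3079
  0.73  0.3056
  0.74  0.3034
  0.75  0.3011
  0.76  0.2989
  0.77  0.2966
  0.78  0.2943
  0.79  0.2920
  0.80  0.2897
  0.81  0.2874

78.87

T = 2;  σ√T = 0.3111
d₁ = [ln(175/160) + (0.035 + ½·0.22²)·2] / (σ√T) = (0.0896 + 0.1184) / 0.3111 = 0.6686 which rounds to 0.67
√T = √2 = 1.4142
φ(d₁) = φ(0.67) = 0.3187
vega = S·φ(d₁)·√T = 175·0.3187·1.4142 = 78.8735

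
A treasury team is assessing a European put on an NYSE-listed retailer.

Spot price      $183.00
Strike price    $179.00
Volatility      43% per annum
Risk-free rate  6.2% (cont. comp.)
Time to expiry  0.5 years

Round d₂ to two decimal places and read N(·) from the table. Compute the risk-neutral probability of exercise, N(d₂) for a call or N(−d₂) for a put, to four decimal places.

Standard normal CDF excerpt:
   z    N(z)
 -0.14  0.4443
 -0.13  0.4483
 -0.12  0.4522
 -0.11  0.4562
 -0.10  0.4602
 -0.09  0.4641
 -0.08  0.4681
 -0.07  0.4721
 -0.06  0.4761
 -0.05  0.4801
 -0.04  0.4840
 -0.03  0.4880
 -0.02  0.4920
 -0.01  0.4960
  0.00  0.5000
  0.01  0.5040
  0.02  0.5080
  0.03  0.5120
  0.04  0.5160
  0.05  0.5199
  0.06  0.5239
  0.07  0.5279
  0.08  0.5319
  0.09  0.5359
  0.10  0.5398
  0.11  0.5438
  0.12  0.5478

0.4920

T = 0.5;  σ√T = 0.3041
ln(S/K) + (r + σ²/2)T = ln(183/179) + (0.062 + 0.43²/2)·0.5 = 0.0221 + 0.0772 = 0.0993
d₁ = 0.0993 / 0.3041 = 0.3267 ≈ 0.33
d₂ = d₁ − σ√T = 0.3267 − 0.3041 = 0.0226 ≈ 0.02
Risk-neutral Pr[S_T < K] = N(−d₂) = N(-0.02) = 0.4920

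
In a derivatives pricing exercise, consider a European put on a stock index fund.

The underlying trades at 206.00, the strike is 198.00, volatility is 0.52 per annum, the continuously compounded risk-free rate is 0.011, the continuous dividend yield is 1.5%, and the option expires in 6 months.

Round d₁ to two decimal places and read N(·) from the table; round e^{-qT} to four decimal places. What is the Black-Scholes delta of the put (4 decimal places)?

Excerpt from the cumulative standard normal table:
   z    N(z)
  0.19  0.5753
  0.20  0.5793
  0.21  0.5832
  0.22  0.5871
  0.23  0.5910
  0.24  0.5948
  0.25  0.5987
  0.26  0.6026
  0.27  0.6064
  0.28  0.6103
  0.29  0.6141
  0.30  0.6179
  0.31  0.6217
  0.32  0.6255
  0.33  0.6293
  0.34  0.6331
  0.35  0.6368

T = 0.5;  σ√T = 0.3677
ln(S/K) + (r − q + σ²/2)T = ln(206/198) + (0.011 − 0.015 + 0.52²/2)·0.5 = 0.0396 + 0.0656 = 0.1052
d₁ = 0.1052 / 0.3677 = 0.2861 ⇒ 0.29
N(d₁) = N(0.29) = 0.6141
Δ_put = exp(−qT)·(N(d₁) − 1) = 0.9925·(0.6141 − 1) = -0.3830

-0.3830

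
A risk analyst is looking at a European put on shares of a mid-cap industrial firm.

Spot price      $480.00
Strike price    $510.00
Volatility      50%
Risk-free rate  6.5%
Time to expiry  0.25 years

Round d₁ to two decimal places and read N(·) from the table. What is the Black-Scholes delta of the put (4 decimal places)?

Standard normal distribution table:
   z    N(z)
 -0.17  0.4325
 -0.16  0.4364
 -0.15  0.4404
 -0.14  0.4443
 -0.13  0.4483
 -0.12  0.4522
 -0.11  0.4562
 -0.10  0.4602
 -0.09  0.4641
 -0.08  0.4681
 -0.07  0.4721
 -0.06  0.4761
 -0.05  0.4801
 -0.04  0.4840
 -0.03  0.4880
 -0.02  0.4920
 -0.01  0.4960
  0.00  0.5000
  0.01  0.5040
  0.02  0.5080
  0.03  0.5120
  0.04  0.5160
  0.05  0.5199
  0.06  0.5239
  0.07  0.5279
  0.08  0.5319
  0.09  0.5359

σ√T = 0.5·√0.25 = 0.2500
ln(S/K) + (r + σ²/2)T = ln(480/510) + (0.065 + 0.5²/2)·0.25 = -0.0606 + 0.0475 = -0.0131
d₁ = -0.0131 / 0.2500 = -0.0525 → -0.05
N(d₁) = N(-0.05) = 0.4801
Δ_put = N(d₁) − 1 = 0.4801 − 1 = -0.5199

-0.5199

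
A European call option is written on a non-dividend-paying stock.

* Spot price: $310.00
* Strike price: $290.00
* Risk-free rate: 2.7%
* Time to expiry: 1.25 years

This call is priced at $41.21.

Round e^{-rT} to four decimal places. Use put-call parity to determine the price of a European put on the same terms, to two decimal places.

exp(−rT) = exp(−0.027·1.25) = 0.9668
Put-call parity: C − P = S − K·e^(−rT) = 310 − 290·0.9668 = 310 − 280.3720 = 29.6280
P = C − (C − P) = 41.21 − (29.6280) = 11.5820

$11.58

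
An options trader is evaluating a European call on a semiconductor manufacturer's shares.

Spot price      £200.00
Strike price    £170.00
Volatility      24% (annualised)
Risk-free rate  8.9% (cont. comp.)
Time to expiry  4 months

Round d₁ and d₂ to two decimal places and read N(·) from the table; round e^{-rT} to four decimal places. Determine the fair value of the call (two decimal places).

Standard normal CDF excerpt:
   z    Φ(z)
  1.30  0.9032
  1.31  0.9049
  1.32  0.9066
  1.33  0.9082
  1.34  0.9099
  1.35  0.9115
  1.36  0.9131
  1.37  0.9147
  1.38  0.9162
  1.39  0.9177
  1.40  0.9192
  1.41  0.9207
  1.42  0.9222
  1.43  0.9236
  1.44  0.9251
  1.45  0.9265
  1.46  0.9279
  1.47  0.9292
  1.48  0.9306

σ√T = 0.24·√0.3333 = 0.1386
ln(S/K) + (r + σ²/2)T = ln(200/170) + (0.089 + 0.24²/2)·0.3333 = 0.1625 + 0.0393 = 0.2018
d₁ = 0.2018 / 0.1386 = 1.4563 ⇒ 1.46
d₂ = d₁ − σ√T = 1.4563 − 0.1386 = 1.3177 ⇒ 1.32
e^(−rT) = e^(−0.089·0.3333) = 0.9708
C = 200·N(1.46) − 170·0.9708·N(1.32) = 200·0.9279 − 170·0.9708·0.9066 = 185.5800 − 149.6216 = 35.9584

£35.96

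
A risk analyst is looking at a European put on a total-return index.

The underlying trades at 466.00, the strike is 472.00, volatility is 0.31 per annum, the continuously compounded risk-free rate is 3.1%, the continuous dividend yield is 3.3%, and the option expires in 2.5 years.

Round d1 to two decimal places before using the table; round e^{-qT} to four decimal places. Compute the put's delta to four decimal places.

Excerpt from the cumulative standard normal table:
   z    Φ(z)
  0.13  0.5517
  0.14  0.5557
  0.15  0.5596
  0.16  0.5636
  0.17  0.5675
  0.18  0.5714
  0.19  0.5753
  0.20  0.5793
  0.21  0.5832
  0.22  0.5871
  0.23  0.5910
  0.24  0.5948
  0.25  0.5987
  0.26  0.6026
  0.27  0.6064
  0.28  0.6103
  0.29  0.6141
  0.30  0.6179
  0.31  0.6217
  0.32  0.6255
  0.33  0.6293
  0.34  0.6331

T = 2.5;  σ√T = 0.4902
d₁ = [ln(466/472) + (0.031 − 0.033 + 0.31²/2)·2.5] / 0.4902 = [-0.0128 + 0.1151] / 0.4902 = 0.2088 ⇒ 0.21
N(d₁) = N(0.21) = 0.5832
Δ_put = e^(−qT)·(N(d₁) − 1) = 0.9208·(0.5832 − 1) = -0.3838

-0.3838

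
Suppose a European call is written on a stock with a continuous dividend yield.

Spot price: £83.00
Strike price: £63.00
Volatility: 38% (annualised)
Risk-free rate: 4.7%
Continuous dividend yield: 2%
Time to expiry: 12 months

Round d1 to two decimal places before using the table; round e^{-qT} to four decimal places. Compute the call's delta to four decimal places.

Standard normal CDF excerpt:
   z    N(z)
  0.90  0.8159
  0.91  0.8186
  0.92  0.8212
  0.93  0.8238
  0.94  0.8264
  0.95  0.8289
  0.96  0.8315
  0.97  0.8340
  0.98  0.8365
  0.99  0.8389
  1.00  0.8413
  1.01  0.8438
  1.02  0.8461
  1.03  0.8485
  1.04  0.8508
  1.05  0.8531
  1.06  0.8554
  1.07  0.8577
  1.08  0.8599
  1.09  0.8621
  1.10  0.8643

T = 1;  σ√T = 0.3800
d₁ = [ln(83/63) + (0.047 − 0.02 + 0.38²/2)·1] / 0.3800 = [0.2757 + 0.0992] / 0.3800 = 0.9866 which rounds to 0.99
N(d₁) = N(0.99) = 0.8389
Δ_call = exp(−qT)·N(d₁) = 0.9802·0.8389 = 0.8223

0.8223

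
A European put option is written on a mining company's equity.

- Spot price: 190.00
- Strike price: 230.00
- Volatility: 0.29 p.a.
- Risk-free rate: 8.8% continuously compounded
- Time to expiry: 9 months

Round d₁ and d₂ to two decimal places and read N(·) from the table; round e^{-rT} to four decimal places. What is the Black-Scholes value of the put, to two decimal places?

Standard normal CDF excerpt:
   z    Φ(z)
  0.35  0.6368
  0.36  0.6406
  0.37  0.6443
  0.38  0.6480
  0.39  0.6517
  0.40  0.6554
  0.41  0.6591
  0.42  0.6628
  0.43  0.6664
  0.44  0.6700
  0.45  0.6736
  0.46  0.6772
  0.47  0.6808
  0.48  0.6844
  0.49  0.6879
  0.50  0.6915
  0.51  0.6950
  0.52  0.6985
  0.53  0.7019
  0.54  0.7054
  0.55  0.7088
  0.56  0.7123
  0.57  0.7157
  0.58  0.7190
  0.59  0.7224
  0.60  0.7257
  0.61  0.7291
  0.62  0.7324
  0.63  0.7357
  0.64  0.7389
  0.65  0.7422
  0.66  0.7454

35.27

σ√T = 0.29·√0.75 = 0.2511
d₁ = [ln(190/230) + (0.088 + 0.29²/2)·0.75] / 0.2511 = [-0.1911 + 0.0975] / 0.2511 = -0.3724 which rounds to -0.37
d₂ = d₁ − σ√T = -0.3724 − 0.2511 = -0.6235 which rounds to -0.62
exp(−rT) = exp(−0.088·0.75) = 0.9361
N(−d₂) = N(0.62) = 0.7324;  N(−d₁) = N(0.37) = 0.6443
P = 230·0.9361·0.7324 − 190·0.6443 = 157.6879 − 122.4170 = 35.2709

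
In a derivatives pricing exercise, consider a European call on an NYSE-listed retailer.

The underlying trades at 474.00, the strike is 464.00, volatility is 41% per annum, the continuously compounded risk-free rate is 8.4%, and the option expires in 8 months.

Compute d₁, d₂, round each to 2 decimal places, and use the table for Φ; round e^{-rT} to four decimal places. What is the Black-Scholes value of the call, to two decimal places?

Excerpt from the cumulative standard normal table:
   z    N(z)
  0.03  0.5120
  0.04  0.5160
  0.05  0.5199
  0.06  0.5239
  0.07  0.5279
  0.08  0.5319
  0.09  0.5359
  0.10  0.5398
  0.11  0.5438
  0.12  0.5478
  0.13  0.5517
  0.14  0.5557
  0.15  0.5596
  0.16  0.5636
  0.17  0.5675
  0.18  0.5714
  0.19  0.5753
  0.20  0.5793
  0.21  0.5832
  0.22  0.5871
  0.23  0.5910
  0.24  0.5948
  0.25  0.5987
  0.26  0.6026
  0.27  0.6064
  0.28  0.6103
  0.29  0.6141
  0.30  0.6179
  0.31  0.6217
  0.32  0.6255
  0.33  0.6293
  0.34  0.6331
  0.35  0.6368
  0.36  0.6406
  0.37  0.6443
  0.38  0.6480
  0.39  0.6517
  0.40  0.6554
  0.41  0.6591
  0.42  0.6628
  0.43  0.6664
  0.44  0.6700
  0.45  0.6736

80.82

σ√T = 0.41 × 0.8165 = 0.3348
d₁ = [ln(474/464) + (0.084 + ½·0.41²)·0.6667] / (σ√T) = (0.0213 + 0.1120) / 0.3348 = 0.3984 → 0.40
d₂ = 0.3984 − 0.3348 = 0.0636 → 0.06
e^(−rT) = e^(−0.084·0.6667) = 0.9455
C = 474·N(0.40) − 464·0.9455·N(0.06) = 474·0.6554 − 464·0.9455·0.5239 = 310.6596 − 229.8412 = 80.8184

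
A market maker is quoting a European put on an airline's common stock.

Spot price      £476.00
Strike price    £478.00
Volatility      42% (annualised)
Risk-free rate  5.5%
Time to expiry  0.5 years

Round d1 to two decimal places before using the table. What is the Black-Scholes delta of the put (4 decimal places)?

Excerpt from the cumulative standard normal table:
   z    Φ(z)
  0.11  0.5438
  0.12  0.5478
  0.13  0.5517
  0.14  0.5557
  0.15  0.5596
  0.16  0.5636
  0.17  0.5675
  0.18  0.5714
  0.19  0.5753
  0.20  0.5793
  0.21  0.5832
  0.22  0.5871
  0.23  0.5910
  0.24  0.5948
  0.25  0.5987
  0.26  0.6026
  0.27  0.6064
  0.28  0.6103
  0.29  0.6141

-0.4090

T = 0.5;  σ√T = 0.2970
ln(S/K) + (r + σ²/2)T = ln(476/478) + (0.055 + 0.42²/2)·0.5 = -0.0042 + 0.0716 = 0.0674
d₁ = 0.0674 / 0.2970 = 0.2270 → 0.23
N(d₁) = N(0.23) = 0.5910
Δ_put = N(d₁) − 1 = 0.5910 − 1 = -0.4090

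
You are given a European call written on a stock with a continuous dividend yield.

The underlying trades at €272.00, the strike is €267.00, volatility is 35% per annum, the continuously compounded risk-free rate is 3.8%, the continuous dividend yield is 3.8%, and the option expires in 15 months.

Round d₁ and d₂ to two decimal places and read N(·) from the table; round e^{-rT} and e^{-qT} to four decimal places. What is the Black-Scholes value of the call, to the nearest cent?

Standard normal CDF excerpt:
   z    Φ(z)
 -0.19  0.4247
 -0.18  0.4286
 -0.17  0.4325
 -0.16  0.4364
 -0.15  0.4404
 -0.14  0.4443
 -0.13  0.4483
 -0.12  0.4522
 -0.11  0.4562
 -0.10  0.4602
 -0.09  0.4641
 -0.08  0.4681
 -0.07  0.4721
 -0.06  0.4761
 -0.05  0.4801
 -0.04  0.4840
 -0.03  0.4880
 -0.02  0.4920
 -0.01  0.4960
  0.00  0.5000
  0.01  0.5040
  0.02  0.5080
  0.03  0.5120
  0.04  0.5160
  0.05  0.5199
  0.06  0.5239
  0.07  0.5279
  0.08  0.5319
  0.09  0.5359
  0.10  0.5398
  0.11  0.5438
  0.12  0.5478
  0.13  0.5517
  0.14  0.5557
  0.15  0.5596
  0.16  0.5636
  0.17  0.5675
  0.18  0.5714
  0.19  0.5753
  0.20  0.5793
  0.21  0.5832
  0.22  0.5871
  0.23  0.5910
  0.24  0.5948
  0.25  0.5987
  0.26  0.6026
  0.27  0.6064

T = 1.25;  σ√T = 0.3913
d₁ = [ln(272/267) + (0.038 − 0.038 + ½·0.35²)·1.25] / (σ√T) = (0.0186 + 0.0766) / 0.3913 = 0.2431 ≈ 0.24
d₂ = 0.2431 − 0.3913 = -0.1482 ≈ -0.15
exp(−qT) = exp(−0.038·1.25) = 0.9536;  exp(−rT) = exp(−0.038·1.25) = 0.9536
N(d₁) = N(0.24) = 0.5948;  N(d₂) = N(-0.15) = 0.4404
C = 272·0.9536·0.5948 − 267·0.9536·0.4404 = 154.2787 − 112.1308 = 42.1480

€42.15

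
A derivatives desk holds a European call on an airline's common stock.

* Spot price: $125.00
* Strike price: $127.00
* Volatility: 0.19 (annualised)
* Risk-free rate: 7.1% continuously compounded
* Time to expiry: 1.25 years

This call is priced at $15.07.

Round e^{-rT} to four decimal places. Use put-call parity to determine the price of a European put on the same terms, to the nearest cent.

$6.29

e^(−rT) = e^(−0.071·1.25) = 0.9151
Put-call parity: C − P = S − K·e^(−rT) = 125 − 127·0.9151 = 125 − 116.2177 = 8.7823
P = C − (C − P) = 15.07 − (8.7823) = 6.2877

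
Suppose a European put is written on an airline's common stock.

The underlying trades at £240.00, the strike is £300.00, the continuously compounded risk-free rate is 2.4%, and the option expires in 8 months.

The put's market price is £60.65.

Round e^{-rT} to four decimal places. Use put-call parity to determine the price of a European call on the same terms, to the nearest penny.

£5.42

exp(−rT) = exp(−0.024·0.6667) = 0.9841
Put-call parity: C − P = S − K·e^(−rT) = 240 − 300·0.9841 = 240 − 295.2300 = -55.2300
C = P + (C − P) = 60.65 + (-55.2300) = 5.4200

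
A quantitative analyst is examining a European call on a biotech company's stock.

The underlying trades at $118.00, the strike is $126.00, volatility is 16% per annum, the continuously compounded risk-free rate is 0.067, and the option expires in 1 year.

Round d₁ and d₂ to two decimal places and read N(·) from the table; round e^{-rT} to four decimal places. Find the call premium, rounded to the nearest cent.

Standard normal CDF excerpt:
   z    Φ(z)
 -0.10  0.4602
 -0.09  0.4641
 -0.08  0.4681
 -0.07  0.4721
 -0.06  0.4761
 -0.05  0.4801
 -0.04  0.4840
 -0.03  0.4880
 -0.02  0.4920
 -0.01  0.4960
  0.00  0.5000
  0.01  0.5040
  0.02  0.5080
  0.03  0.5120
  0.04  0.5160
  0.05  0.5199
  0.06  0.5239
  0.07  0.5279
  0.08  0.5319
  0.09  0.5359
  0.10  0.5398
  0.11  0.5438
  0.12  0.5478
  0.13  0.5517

σ√T = 0.16 × 1.0000 = 0.1600
ln(S/K) + (r + σ²/2)T = ln(118/126) + (0.067 + 0.16²/2)·1 = -0.0656 + 0.0798 = 0.0142
d₁ = 0.0142 / 0.1600 = 0.0888 ⇒ 0.09
d₂ = d₁ − σ√T = 0.0888 − 0.1600 = -0.0712 ⇒ -0.07
exp(−rT) = exp(−0.067·1) = 0.9352
N(d₁) = N(0.09) = 0.5359;  N(d₂) = N(-0.07) = 0.4721
C = 118·0.5359 − 126·0.9352·0.4721 = 63.2362 − 55.6300 = 7.6062

$7.61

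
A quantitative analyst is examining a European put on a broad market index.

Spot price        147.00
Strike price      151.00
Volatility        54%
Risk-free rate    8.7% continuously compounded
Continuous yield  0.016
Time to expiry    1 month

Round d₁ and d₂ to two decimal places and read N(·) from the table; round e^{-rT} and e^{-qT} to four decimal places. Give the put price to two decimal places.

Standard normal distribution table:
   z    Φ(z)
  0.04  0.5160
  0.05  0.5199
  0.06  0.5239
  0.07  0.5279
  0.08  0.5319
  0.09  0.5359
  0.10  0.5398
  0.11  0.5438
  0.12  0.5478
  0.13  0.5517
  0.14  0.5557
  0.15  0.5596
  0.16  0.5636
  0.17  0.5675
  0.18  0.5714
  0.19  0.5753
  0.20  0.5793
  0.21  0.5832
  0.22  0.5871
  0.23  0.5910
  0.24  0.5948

σ√T = 0.54·√0.08333 = 0.1559
d₁ = [ln(147/151) + (0.087 − 0.016 + 0.54²/2)·0.08333] / 0.1559 = [-0.0268 + 0.0181] / 0.1559 = -0.0563 ≈ -0.06
d₂ = d₁ − σ√T = -0.0563 − 0.1559 = -0.2122 ≈ -0.21
e^(−qT) = e^(−0.016·0.08333) = 0.9987;  e^(−rT) = e^(−0.087·0.08333) = 0.9928
P = 151·0.9928·N(0.21) − 147·0.9987·N(0.06) = 151·0.9928·0.5832 − 147·0.9987·0.5239 = 87.4291 − 76.9132 = 10.5160

10.52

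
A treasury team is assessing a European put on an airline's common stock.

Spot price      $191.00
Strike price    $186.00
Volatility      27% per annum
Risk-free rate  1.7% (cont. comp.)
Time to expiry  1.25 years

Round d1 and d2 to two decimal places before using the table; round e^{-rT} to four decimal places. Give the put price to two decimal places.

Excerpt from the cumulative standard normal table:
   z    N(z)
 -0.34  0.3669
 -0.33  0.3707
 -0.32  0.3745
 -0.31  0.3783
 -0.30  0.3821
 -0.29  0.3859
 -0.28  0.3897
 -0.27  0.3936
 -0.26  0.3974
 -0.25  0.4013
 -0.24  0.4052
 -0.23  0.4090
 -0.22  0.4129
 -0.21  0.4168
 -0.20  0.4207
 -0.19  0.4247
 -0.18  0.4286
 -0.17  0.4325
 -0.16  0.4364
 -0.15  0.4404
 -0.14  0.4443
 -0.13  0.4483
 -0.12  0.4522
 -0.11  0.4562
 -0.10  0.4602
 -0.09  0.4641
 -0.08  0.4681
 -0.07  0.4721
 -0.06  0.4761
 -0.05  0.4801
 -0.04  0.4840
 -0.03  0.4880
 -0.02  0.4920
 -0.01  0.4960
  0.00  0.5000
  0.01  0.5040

$18.06

T = 1.25;  σ√T = 0.3019
d₁ = [ln(191/186) + (0.017 + 0.27²/2)·1.25] / 0.3019 = [0.0265 + 0.0668] / 0.3019 = 0.3092 which rounds to 0.31
d₂ = d₁ − σ√T = 0.3092 − 0.3019 = 0.0073 which rounds to 0.01
e^(−rT) = e^(−0.017·1.25) = 0.9790
P = 186·0.9790·N(-0.01) − 191·N(-0.31) = 186·0.9790·0.4960 − 191·0.3783 = 90.3186 − 72.2553 = 18.0633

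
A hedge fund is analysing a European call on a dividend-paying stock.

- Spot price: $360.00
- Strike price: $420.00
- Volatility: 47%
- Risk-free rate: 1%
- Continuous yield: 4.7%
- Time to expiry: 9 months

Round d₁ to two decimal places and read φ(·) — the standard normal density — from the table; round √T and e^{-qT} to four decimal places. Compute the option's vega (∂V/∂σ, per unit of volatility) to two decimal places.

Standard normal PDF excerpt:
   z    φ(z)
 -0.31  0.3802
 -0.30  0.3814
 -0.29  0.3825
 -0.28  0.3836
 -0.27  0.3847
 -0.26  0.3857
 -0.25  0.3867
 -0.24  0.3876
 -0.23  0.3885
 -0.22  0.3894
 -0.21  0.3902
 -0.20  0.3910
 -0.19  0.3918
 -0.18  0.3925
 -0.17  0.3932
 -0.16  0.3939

T = 0.75;  σ√T = 0.4070
d₁ = [ln(360/420) + (0.01 − 0.047 + 0.47²/2)·0.75] / 0.4070 = [-0.1542 + 0.0551] / 0.4070 = -0.2434 → -0.24
√T = √0.75 = 0.8660
φ(d₁) = φ(-0.24) = 0.3876
e^(−qT) = e^(−0.047·0.75) = 0.9654
vega = S·e^(−qT)·φ(d₁)·√T = 360·0.9654·0.3876·0.8660 = 116.6572
(Call and put vega coincide under Black-Scholes.)

116.66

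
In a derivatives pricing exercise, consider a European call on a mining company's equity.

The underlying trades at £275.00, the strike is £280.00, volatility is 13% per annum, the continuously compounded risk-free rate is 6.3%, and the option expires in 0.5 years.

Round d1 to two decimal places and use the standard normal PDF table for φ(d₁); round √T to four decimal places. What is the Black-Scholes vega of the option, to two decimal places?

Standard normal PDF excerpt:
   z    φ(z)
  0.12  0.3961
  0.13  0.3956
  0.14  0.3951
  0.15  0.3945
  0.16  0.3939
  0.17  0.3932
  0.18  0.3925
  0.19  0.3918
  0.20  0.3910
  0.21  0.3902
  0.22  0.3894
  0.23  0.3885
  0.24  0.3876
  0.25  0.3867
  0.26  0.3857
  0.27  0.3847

76.19

T = 0.5;  σ√T = 0.0919
d₁ = [ln(275/280) + (0.063 + 0.13²/2)·0.5] / 0.0919 = [-0.0180 + 0.0357] / 0.0919 = 0.1926 ≈ 0.19
√T = √0.5 = 0.7071
φ(d₁) = φ(0.19) = 0.3918
vega = S·φ(d₁)·√T = 275·0.3918·0.7071 = 76.1865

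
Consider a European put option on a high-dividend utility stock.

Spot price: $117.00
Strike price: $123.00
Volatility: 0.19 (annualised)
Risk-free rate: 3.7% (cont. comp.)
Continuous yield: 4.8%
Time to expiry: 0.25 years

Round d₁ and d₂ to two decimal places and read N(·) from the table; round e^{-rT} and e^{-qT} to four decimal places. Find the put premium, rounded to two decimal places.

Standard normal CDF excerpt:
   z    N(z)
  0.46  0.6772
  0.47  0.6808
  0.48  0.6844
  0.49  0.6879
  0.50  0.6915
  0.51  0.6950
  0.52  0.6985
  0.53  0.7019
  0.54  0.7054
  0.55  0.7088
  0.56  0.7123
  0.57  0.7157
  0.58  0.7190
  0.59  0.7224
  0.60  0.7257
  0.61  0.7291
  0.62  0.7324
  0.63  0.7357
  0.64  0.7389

T = 0.25;  σ√T = 0.0950
d₁ = [ln(117/123) + (0.037 − 0.048 + 0.19²/2)·0.25] / 0.0950 = [-0.0500 + 0.0018] / 0.0950 = -0.5079 which rounds to -0.51
d₂ = d₁ − σ√T = -0.5079 − 0.0950 = -0.6029 which rounds to -0.60
exp(−qT) = exp(−0.048·0.25) = 0.9881;  exp(−rT) = exp(−0.037·0.25) = 0.9908
N(−d₂) = N(0.60) = 0.7257;  N(−d₁) = N(0.51) = 0.6950
P = 123·0.9908·0.7257 − 117·0.9881·0.6950 = 88.4399 − 80.3474 = 8.0925

$8.09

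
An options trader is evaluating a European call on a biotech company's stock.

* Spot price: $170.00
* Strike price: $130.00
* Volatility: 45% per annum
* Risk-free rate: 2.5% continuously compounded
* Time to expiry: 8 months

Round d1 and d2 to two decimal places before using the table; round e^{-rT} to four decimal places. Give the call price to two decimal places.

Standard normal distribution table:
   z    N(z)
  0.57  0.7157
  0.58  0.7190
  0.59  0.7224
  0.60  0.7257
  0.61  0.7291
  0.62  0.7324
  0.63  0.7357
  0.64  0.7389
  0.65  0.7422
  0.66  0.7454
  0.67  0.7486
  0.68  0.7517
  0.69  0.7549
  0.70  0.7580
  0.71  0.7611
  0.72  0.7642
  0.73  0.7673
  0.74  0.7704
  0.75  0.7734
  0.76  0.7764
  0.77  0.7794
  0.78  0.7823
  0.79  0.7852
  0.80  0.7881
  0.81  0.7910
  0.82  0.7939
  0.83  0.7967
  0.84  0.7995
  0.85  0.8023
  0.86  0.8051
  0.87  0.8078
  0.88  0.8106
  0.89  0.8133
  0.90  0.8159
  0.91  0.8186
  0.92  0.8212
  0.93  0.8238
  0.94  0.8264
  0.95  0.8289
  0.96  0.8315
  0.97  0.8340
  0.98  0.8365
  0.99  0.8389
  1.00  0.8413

σ√T = 0.45 × 0.8165 = 0.3674
ln(S/K) + (r + σ²/2)T = ln(170/130) + (0.025 + 0.45²/2)·0.6667 = 0.2683 + 0.0842 = 0.3524
d₁ = 0.3524 / 0.3674 = 0.9592 → 0.96
d₂ = d₁ − σ√T = 0.9592 − 0.3674 = 0.5918 → 0.59
e^(−rT) = e^(−0.025·0.6667) = 0.9835
N(d₁) = N(0.96) = 0.8315;  N(d₂) = N(0.59) = 0.7224
C = 170·0.8315 − 130·0.9835·0.7224 = 141.3550 − 92.3625 = 48.9925

$48.99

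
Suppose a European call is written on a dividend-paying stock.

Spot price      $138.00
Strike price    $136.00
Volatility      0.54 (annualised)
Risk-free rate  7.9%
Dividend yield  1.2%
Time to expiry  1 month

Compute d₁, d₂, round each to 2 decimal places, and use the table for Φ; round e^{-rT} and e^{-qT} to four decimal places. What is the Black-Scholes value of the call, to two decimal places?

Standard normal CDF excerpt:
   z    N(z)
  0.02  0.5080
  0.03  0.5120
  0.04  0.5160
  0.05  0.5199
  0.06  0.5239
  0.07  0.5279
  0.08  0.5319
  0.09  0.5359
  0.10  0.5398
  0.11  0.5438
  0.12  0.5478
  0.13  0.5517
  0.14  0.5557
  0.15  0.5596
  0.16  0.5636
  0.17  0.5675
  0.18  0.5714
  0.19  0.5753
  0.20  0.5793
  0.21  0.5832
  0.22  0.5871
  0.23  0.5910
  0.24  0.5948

σ√T = 0.54 × 0.2887 = 0.1559
ln(S/K) + (r − q + σ²/2)T = ln(138/136) + (0.079 − 0.012 + 0.54²/2)·0.08333 = 0.0146 + 0.0177 = 0.0323
d₁ = 0.0323 / 0.1559 = 0.2074 which rounds to 0.21
d₂ = d₁ − σ√T = 0.2074 − 0.1559 = 0.0515 which rounds to 0.05
e^(−qT) = e^(−0.012·0.08333) = 0.9990;  e^(−rT) = e^(−0.079·0.08333) = 0.9934
N(d₁) = N(0.21) = 0.5832;  N(d₂) = N(0.05) = 0.5199
C = 138·0.9990·0.5832 − 136·0.9934·0.5199 = 80.4011 − 70.2397 = 10.1614

$10.16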